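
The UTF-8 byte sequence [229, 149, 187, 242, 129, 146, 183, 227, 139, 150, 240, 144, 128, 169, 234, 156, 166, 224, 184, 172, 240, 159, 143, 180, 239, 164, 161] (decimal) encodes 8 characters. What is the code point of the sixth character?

U+0E2C

Offset 0: leading byte 0xE5 = 11100101 → 3-byte char #1 = E5 95 BB.
Offset 3: leading byte 0xF2 = 11110010 → 4-byte char #2 = F2 81 92 B7.
Offset 7: leading byte 0xE3 = 11100011 → 3-byte char #3 = E3 8B 96.
Offset 10: leading byte 0xF0 = 11110000 → 4-byte char #4 = F0 90 80 A9.
Offset 14: leading byte 0xEA = 11101010 → 3-byte char #5 = EA 9C A6.
Offset 17: leading byte 0xE0 = 11100000 → 3-byte char #6 = E0 B8 AC.
Leading byte 0xE0 = 11100000 matches 1110xxxx → 3-byte sequence.
Byte 1: 0xE0 = 11100000, payload 0000 (4 bits).
Byte 2: 0xB8 = 10111000 (10xxxxxx ✓), payload 111000.
Byte 3: 0xAC = 10101100 (10xxxxxx ✓), payload 101100.
Concatenate: 0000111000101100 = 0xE2C (16 bits → U+0E2C).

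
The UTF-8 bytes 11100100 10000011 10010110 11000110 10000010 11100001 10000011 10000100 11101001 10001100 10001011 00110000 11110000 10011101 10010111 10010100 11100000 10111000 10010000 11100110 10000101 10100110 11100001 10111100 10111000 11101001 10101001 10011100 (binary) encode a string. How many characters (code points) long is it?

Byte at offset 0: 0xE4 = 11100100 → 3-byte char (#1). Advance 3.
Byte at offset 3: 0xC6 = 11000110 → 2-byte char (#2). Advance 2.
Byte at offset 5: 0xE1 = 11100001 → 3-byte char (#3). Advance 3.
Byte at offset 8: 0xE9 = 11101001 → 3-byte char (#4). Advance 3.
Byte at offset 11: 0x30 = 00110000 → 1-byte char (#5). Advance 1.
Byte at offset 12: 0xF0 = 11110000 → 4-byte char (#6). Advance 4.
Byte at offset 16: 0xE0 = 11100000 → 3-byte char (#7). Advance 3.
Byte at offset 19: 0xE6 = 11100110 → 3-byte char (#8). Advance 3.
Byte at offset 22: 0xE1 = 11100001 → 3-byte char (#9). Advance 3.
Byte at offset 25: 0xE9 = 11101001 → 3-byte char (#10). Advance 3.
Reached end at offset 28 after 10 code points.

10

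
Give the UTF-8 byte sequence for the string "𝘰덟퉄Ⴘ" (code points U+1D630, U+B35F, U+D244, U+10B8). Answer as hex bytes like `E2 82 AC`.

U+1D630: 4-byte form → F0 9D 98 B0.
U+B35F: 3-byte form → EB 8D 9F.
U+D244: 3-byte form → ED 89 84.
U+10B8: 3-byte form → E1 82 B8.
Concatenated (13 bytes): F0 9D 98 B0 EB 8D 9F ED 89 84 E1 82 B8.

F0 9D 98 B0 EB 8D 9F ED 89 84 E1 82 B8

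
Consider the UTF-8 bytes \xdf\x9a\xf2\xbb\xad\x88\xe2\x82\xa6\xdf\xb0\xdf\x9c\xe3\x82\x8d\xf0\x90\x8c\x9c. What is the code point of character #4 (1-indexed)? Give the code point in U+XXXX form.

U+07F0

Offset 0: leading byte 0xDF = 11011111 → 2-byte char #1 = DF 9A.
Offset 2: leading byte 0xF2 = 11110010 → 4-byte char #2 = F2 BB AD 88.
Offset 6: leading byte 0xE2 = 11100010 → 3-byte char #3 = E2 82 A6.
Offset 9: leading byte 0xDF = 11011111 → 2-byte char #4 = DF B0.
Leading byte 0xDF = 11011111 matches 110xxxxx → 2-byte sequence.
Byte 1: 0xDF = 11011111, payload 11111 (5 bits).
Byte 2: 0xB0 = 10110000 (10xxxxxx ✓), payload 110000.
Concatenate: 11111110000 = 0x7F0 (11 bits → U+07F0).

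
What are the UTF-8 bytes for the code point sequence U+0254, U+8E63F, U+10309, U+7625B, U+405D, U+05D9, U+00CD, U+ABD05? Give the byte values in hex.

C9 94 F2 8E 98 BF F0 90 8C 89 F1 B6 89 9B E4 81 9D D7 99 C3 8D F2 AB B4 85

U+0254: 2-byte form → C9 94.
U+8E63F: 4-byte form → F2 8E 98 BF.
U+10309: 4-byte form → F0 90 8C 89.
U+7625B: 4-byte form → F1 B6 89 9B.
U+405D: 3-byte form → E4 81 9D.
U+05D9: 2-byte form → D7 99.
U+00CD: 2-byte form → C3 8D.
U+ABD05: 4-byte form → F2 AB B4 85.
Concatenated (25 bytes): C9 94 F2 8E 98 BF F0 90 8C 89 F1 B6 89 9B E4 81 9D D7 99 C3 8D F2 AB B4 85.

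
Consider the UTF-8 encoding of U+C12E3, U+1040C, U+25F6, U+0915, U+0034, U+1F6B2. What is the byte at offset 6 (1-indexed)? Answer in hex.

1-indexed offset 6 is 0-indexed offset 5.
U+C12E3 → 4-byte form F3 81 8B A3 at offsets 0–3.
U+1040C → 4-byte form F0 90 90 8C at offsets 4–7.
Offset 5 falls in char 2's range; it's byte 2 of F0 90 90 8C = 0x90.

0x90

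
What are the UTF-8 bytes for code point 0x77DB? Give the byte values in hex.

U+77DB = 0x77DB = 30683 decimal. In range U+0800–U+FFFF → 3-byte form: 1110xxxx 10xxxxxx 10xxxxxx.
Binary (16 bits): 0111011111011011.
Split 4+6+6: 0111 | 011111 | 011011.
Byte 1: 11100111 = 0xE7.
Byte 2: 10011111 = 0x9F.
Byte 3: 10011011 = 0x9B.

E7 9F 9B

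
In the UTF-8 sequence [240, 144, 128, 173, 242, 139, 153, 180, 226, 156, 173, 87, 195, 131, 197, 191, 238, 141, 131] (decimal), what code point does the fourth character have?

Offset 0: leading byte 0xF0 = 11110000 → 4-byte char #1 = F0 90 80 AD.
Offset 4: leading byte 0xF2 = 11110010 → 4-byte char #2 = F2 8B 99 B4.
Offset 8: leading byte 0xE2 = 11100010 → 3-byte char #3 = E2 9C AD.
Offset 11: leading byte 0x57 = 01010111 → 1-byte char #4 = 57.
Leading byte 0x57 = 01010111 matches 0xxxxxxx → 1-byte sequence.
Byte 1: 0x57 = 01010111, payload 1010111 (7 bits).
Concatenate: 1010111 = 0x57 (7 bits → U+0057).

U+0057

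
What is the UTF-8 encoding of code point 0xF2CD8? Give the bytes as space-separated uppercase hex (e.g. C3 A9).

F3 B2 B3 98

U+F2CD8 = 0xF2CD8 = 994520 decimal. In range U+10000–U+10FFFF → 4-byte form: 11110xxx 10xxxxxx 10xxxxxx 10xxxxxx.
Binary (21 bits): 011110010110011011000.
Split 3+6+6+6: 011 | 110010 | 110011 | 011000.
Byte 1: 11110011 = 0xF3.
Byte 2: 10110010 = 0xB2.
Byte 3: 10110011 = 0xB3.
Byte 4: 10011000 = 0x98.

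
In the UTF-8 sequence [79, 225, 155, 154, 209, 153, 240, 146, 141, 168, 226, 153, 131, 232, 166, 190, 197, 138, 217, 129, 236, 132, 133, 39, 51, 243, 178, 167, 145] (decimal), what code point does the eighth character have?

U+0641

Offset 0: leading byte 0x4F = 01001111 → 1-byte char #1 = 4F.
Offset 1: leading byte 0xE1 = 11100001 → 3-byte char #2 = E1 9B 9A.
Offset 4: leading byte 0xD1 = 11010001 → 2-byte char #3 = D1 99.
Offset 6: leading byte 0xF0 = 11110000 → 4-byte char #4 = F0 92 8D A8.
Offset 10: leading byte 0xE2 = 11100010 → 3-byte char #5 = E2 99 83.
Offset 13: leading byte 0xE8 = 11101000 → 3-byte char #6 = E8 A6 BE.
Offset 16: leading byte 0xC5 = 11000101 → 2-byte char #7 = C5 8A.
Offset 18: leading byte 0xD9 = 11011001 → 2-byte char #8 = D9 81.
Leading byte 0xD9 = 11011001 matches 110xxxxx → 2-byte sequence.
Byte 1: 0xD9 = 11011001, payload 11001 (5 bits).
Byte 2: 0x81 = 10000001 (10xxxxxx ✓), payload 000001.
Concatenate: 11001000001 = 0x641 (11 bits → U+0641).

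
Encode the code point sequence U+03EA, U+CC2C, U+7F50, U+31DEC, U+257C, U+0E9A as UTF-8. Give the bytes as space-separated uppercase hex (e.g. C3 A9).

U+03EA: 2-byte form → CF AA.
U+CC2C: 3-byte form → EC B0 AC.
U+7F50: 3-byte form → E7 BD 90.
U+31DEC: 4-byte form → F0 B1 B7 AC.
U+257C: 3-byte form → E2 95 BC.
U+0E9A: 3-byte form → E0 BA 9A.
Concatenated (18 bytes): CF AA EC B0 AC E7 BD 90 F0 B1 B7 AC E2 95 BC E0 BA 9A.

CF AA EC B0 AC E7 BD 90 F0 B1 B7 AC E2 95 BC E0 BA 9A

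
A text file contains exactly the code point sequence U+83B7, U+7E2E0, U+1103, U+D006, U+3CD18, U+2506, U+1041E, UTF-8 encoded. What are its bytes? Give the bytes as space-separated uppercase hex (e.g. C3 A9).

U+83B7: 3-byte form → E8 8E B7.
U+7E2E0: 4-byte form → F1 BE 8B A0.
U+1103: 3-byte form → E1 84 83.
U+D006: 3-byte form → ED 80 86.
U+3CD18: 4-byte form → F0 BC B4 98.
U+2506: 3-byte form → E2 94 86.
U+1041E: 4-byte form → F0 90 90 9E.
Concatenated (24 bytes): E8 8E B7 F1 BE 8B A0 E1 84 83 ED 80 86 F0 BC B4 98 E2 94 86 F0 90 90 9E.

E8 8E B7 F1 BE 8B A0 E1 84 83 ED 80 86 F0 BC B4 98 E2 94 86 F0 90 90 9E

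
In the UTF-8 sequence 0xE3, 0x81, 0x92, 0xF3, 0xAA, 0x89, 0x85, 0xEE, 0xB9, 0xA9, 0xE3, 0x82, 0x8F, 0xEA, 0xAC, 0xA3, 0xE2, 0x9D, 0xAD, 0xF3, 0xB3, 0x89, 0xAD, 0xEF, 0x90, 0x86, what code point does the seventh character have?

Offset 0: leading byte 0xE3 = 11100011 → 3-byte char #1 = E3 81 92.
Offset 3: leading byte 0xF3 = 11110011 → 4-byte char #2 = F3 AA 89 85.
Offset 7: leading byte 0xEE = 11101110 → 3-byte char #3 = EE B9 A9.
Offset 10: leading byte 0xE3 = 11100011 → 3-byte char #4 = E3 82 8F.
Offset 13: leading byte 0xEA = 11101010 → 3-byte char #5 = EA AC A3.
Offset 16: leading byte 0xE2 = 11100010 → 3-byte char #6 = E2 9D AD.
Offset 19: leading byte 0xF3 = 11110011 → 4-byte char #7 = F3 B3 89 AD.
Leading byte 0xF3 = 11110011 matches 11110xxx → 4-byte sequence.
Byte 1: 0xF3 = 11110011, payload 011 (3 bits).
Byte 2: 0xB3 = 10110011 (10xxxxxx ✓), payload 110011.
Byte 3: 0x89 = 10001001 (10xxxxxx ✓), payload 001001.
Byte 4: 0xAD = 10101101 (10xxxxxx ✓), payload 101101.
Concatenate: 011110011001001101101 = 0xF326D (21 bits → U+F326D).

U+F326D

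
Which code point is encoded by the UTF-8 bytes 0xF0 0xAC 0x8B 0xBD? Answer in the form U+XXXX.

Leading byte 0xF0 = 11110000 matches 11110xxx → 4-byte sequence.
Byte 1: 0xF0 = 11110000, payload 000 (3 bits).
Byte 2: 0xAC = 10101100 (10xxxxxx ✓), payload 101100.
Byte 3: 0x8B = 10001011 (10xxxxxx ✓), payload 001011.
Byte 4: 0xBD = 10111101 (10xxxxxx ✓), payload 111101.
Concatenate: 000101100001011111101 = 0x2C2FD (21 bits → U+2C2FD).

U+2C2FD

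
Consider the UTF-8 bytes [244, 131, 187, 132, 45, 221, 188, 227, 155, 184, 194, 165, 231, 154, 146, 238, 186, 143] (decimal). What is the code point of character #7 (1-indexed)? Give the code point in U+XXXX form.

U+EE8F

Offset 0: leading byte 0xF4 = 11110100 → 4-byte char #1 = F4 83 BB 84.
Offset 4: leading byte 0x2D = 00101101 → 1-byte char #2 = 2D.
Offset 5: leading byte 0xDD = 11011101 → 2-byte char #3 = DD BC.
Offset 7: leading byte 0xE3 = 11100011 → 3-byte char #4 = E3 9B B8.
Offset 10: leading byte 0xC2 = 11000010 → 2-byte char #5 = C2 A5.
Offset 12: leading byte 0xE7 = 11100111 → 3-byte char #6 = E7 9A 92.
Offset 15: leading byte 0xEE = 11101110 → 3-byte char #7 = EE BA 8F.
Leading byte 0xEE = 11101110 matches 1110xxxx → 3-byte sequence.
Byte 1: 0xEE = 11101110, payload 1110 (4 bits).
Byte 2: 0xBA = 10111010 (10xxxxxx ✓), payload 111010.
Byte 3: 0x8F = 10001111 (10xxxxxx ✓), payload 001111.
Concatenate: 1110111010001111 = 0xEE8F (16 bits → U+EE8F).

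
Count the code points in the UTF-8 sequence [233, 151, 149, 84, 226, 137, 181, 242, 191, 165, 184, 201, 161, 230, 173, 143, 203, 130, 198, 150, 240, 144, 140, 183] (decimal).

Byte at offset 0: 0xE9 = 11101001 → 3-byte char (#1). Advance 3.
Byte at offset 3: 0x54 = 01010100 → 1-byte char (#2). Advance 1.
Byte at offset 4: 0xE2 = 11100010 → 3-byte char (#3). Advance 3.
Byte at offset 7: 0xF2 = 11110010 → 4-byte char (#4). Advance 4.
Byte at offset 11: 0xC9 = 11001001 → 2-byte char (#5). Advance 2.
Byte at offset 13: 0xE6 = 11100110 → 3-byte char (#6). Advance 3.
Byte at offset 16: 0xCB = 11001011 → 2-byte char (#7). Advance 2.
Byte at offset 18: 0xC6 = 11000110 → 2-byte char (#8). Advance 2.
Byte at offset 20: 0xF0 = 11110000 → 4-byte char (#9). Advance 4.
Reached end at offset 24 after 9 code points.

9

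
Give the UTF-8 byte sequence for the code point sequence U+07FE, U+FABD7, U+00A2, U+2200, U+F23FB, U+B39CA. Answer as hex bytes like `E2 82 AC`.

DF BE F3 BA AF 97 C2 A2 E2 88 80 F3 B2 8F BB F2 B3 A7 8A

U+07FE: 2-byte form → DF BE.
U+FABD7: 4-byte form → F3 BA AF 97.
U+00A2: 2-byte form → C2 A2.
U+2200: 3-byte form → E2 88 80.
U+F23FB: 4-byte form → F3 B2 8F BB.
U+B39CA: 4-byte form → F2 B3 A7 8A.
Concatenated (19 bytes): DF BE F3 BA AF 97 C2 A2 E2 88 80 F3 B2 8F BB F2 B3 A7 8A.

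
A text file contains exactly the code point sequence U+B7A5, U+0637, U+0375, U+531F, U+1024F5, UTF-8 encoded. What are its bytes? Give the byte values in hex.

EB 9E A5 D8 B7 CD B5 E5 8C 9F F4 82 93 B5

U+B7A5: 3-byte form → EB 9E A5.
U+0637: 2-byte form → D8 B7.
U+0375: 2-byte form → CD B5.
U+531F: 3-byte form → E5 8C 9F.
U+1024F5: 4-byte form → F4 82 93 B5.
Concatenated (14 bytes): EB 9E A5 D8 B7 CD B5 E5 8C 9F F4 82 93 B5.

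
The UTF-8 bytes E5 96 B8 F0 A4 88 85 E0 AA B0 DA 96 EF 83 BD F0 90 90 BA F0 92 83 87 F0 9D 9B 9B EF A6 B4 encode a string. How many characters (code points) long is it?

9

Byte at offset 0: 0xE5 = 11100101 → 3-byte char (#1). Advance 3.
Byte at offset 3: 0xF0 = 11110000 → 4-byte char (#2). Advance 4.
Byte at offset 7: 0xE0 = 11100000 → 3-byte char (#3). Advance 3.
Byte at offset 10: 0xDA = 11011010 → 2-byte char (#4). Advance 2.
Byte at offset 12: 0xEF = 11101111 → 3-byte char (#5). Advance 3.
Byte at offset 15: 0xF0 = 11110000 → 4-byte char (#6). Advance 4.
Byte at offset 19: 0xF0 = 11110000 → 4-byte char (#7). Advance 4.
Byte at offset 23: 0xF0 = 11110000 → 4-byte char (#8). Advance 4.
Byte at offset 27: 0xEF = 11101111 → 3-byte char (#9). Advance 3.
Reached end at offset 30 after 9 code points.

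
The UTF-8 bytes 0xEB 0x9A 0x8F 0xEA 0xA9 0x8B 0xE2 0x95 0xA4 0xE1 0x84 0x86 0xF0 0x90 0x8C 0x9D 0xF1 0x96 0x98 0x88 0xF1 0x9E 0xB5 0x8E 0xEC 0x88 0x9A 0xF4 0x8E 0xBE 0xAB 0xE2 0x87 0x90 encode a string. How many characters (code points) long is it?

10

Byte at offset 0: 0xEB = 11101011 → 3-byte char (#1). Advance 3.
Byte at offset 3: 0xEA = 11101010 → 3-byte char (#2). Advance 3.
Byte at offset 6: 0xE2 = 11100010 → 3-byte char (#3). Advance 3.
Byte at offset 9: 0xE1 = 11100001 → 3-byte char (#4). Advance 3.
Byte at offset 12: 0xF0 = 11110000 → 4-byte char (#5). Advance 4.
Byte at offset 16: 0xF1 = 11110001 → 4-byte char (#6). Advance 4.
Byte at offset 20: 0xF1 = 11110001 → 4-byte char (#7). Advance 4.
Byte at offset 24: 0xEC = 11101100 → 3-byte char (#8). Advance 3.
Byte at offset 27: 0xF4 = 11110100 → 4-byte char (#9). Advance 4.
Byte at offset 31: 0xE2 = 11100010 → 3-byte char (#10). Advance 3.
Reached end at offset 34 after 10 code points.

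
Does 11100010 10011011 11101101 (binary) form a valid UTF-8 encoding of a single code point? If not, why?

invalid (non-continuation byte where continuation expected)

Leading byte 0xE2 = 11100010 → 3-byte form.
Byte 3 is 0xED = 11101101, which is not 10xxxxxx — expected a continuation byte.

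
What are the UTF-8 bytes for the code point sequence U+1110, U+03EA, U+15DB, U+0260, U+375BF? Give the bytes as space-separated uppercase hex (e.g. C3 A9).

U+1110: 3-byte form → E1 84 90.
U+03EA: 2-byte form → CF AA.
U+15DB: 3-byte form → E1 97 9B.
U+0260: 2-byte form → C9 A0.
U+375BF: 4-byte form → F0 B7 96 BF.
Concatenated (14 bytes): E1 84 90 CF AA E1 97 9B C9 A0 F0 B7 96 BF.

E1 84 90 CF AA E1 97 9B C9 A0 F0 B7 96 BF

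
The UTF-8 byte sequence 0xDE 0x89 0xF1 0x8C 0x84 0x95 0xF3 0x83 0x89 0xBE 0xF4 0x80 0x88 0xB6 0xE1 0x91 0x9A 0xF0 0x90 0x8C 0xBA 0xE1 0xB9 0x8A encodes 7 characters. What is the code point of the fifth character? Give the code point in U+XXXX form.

U+145A

Offset 0: leading byte 0xDE = 11011110 → 2-byte char #1 = DE 89.
Offset 2: leading byte 0xF1 = 11110001 → 4-byte char #2 = F1 8C 84 95.
Offset 6: leading byte 0xF3 = 11110011 → 4-byte char #3 = F3 83 89 BE.
Offset 10: leading byte 0xF4 = 11110100 → 4-byte char #4 = F4 80 88 B6.
Offset 14: leading byte 0xE1 = 11100001 → 3-byte char #5 = E1 91 9A.
Leading byte 0xE1 = 11100001 matches 1110xxxx → 3-byte sequence.
Byte 1: 0xE1 = 11100001, payload 0001 (4 bits).
Byte 2: 0x91 = 10010001 (10xxxxxx ✓), payload 010001.
Byte 3: 0x9A = 10011010 (10xxxxxx ✓), payload 011010.
Concatenate: 0001010001011010 = 0x145A (16 bits → U+145A).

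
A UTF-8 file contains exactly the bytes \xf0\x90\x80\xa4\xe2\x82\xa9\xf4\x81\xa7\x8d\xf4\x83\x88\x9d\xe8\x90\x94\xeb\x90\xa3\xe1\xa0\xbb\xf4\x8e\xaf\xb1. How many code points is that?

8

Byte at offset 0: 0xF0 = 11110000 → 4-byte char (#1). Advance 4.
Byte at offset 4: 0xE2 = 11100010 → 3-byte char (#2). Advance 3.
Byte at offset 7: 0xF4 = 11110100 → 4-byte char (#3). Advance 4.
Byte at offset 11: 0xF4 = 11110100 → 4-byte char (#4). Advance 4.
Byte at offset 15: 0xE8 = 11101000 → 3-byte char (#5). Advance 3.
Byte at offset 18: 0xEB = 11101011 → 3-byte char (#6). Advance 3.
Byte at offset 21: 0xE1 = 11100001 → 3-byte char (#7). Advance 3.
Byte at offset 24: 0xF4 = 11110100 → 4-byte char (#8). Advance 4.
Reached end at offset 28 after 8 code points.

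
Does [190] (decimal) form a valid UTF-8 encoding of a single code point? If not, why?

invalid (continuation byte with no leading byte)

Byte 0xBE = 10111110 has the form 10xxxxxx — a continuation byte — but there is no preceding leading byte.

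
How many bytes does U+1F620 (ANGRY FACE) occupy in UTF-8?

U+1F620 = 0x1F620. UTF-8 uses 1 byte below 0x80, 2 below 0x800, 3 below 0x10000, 4 up to 0x10FFFF. 0x1F620 is in U+10000–U+10FFFF → 4 bytes.

4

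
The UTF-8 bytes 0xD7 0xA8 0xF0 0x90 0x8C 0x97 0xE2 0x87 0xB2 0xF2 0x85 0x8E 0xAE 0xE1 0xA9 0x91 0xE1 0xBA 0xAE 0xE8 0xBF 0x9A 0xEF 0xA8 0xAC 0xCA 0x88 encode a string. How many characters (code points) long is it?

9

Byte at offset 0: 0xD7 = 11010111 → 2-byte char (#1). Advance 2.
Byte at offset 2: 0xF0 = 11110000 → 4-byte char (#2). Advance 4.
Byte at offset 6: 0xE2 = 11100010 → 3-byte char (#3). Advance 3.
Byte at offset 9: 0xF2 = 11110010 → 4-byte char (#4). Advance 4.
Byte at offset 13: 0xE1 = 11100001 → 3-byte char (#5). Advance 3.
Byte at offset 16: 0xE1 = 11100001 → 3-byte char (#6). Advance 3.
Byte at offset 19: 0xE8 = 11101000 → 3-byte char (#7). Advance 3.
Byte at offset 22: 0xEF = 11101111 → 3-byte char (#8). Advance 3.
Byte at offset 25: 0xCA = 11001010 → 2-byte char (#9). Advance 2.
Reached end at offset 27 after 9 code points.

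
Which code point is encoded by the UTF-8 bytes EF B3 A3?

U+FCE3

Leading byte 0xEF = 11101111 matches 1110xxxx → 3-byte sequence.
Byte 1: 0xEF = 11101111, payload 1111 (4 bits).
Byte 2: 0xB3 = 10110011 (10xxxxxx ✓), payload 110011.
Byte 3: 0xA3 = 10100011 (10xxxxxx ✓), payload 100011.
Concatenate: 1111110011100011 = 0xFCE3 (16 bits → U+FCE3).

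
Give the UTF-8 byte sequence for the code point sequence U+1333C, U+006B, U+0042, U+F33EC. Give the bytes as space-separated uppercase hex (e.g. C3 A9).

U+1333C: 4-byte form → F0 93 8C BC.
U+006B: 1-byte form → 6B.
U+0042: 1-byte form → 42.
U+F33EC: 4-byte form → F3 B3 8F AC.
Concatenated (10 bytes): F0 93 8C BC 6B 42 F3 B3 8F AC.

F0 93 8C BC 6B 42 F3 B3 8F AC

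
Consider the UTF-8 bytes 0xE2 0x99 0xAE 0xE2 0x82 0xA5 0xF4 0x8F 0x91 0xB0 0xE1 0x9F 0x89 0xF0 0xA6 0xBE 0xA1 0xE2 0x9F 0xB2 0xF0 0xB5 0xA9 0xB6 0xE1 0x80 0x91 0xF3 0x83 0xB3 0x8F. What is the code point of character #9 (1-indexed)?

Offset 0: leading byte 0xE2 = 11100010 → 3-byte char #1 = E2 99 AE.
Offset 3: leading byte 0xE2 = 11100010 → 3-byte char #2 = E2 82 A5.
Offset 6: leading byte 0xF4 = 11110100 → 4-byte char #3 = F4 8F 91 B0.
Offset 10: leading byte 0xE1 = 11100001 → 3-byte char #4 = E1 9F 89.
Offset 13: leading byte 0xF0 = 11110000 → 4-byte char #5 = F0 A6 BE A1.
Offset 17: leading byte 0xE2 = 11100010 → 3-byte char #6 = E2 9F B2.
Offset 20: leading byte 0xF0 = 11110000 → 4-byte char #7 = F0 B5 A9 B6.
Offset 24: leading byte 0xE1 = 11100001 → 3-byte char #8 = E1 80 91.
Offset 27: leading byte 0xF3 = 11110011 → 4-byte char #9 = F3 83 B3 8F.
Leading byte 0xF3 = 11110011 matches 11110xxx → 4-byte sequence.
Byte 1: 0xF3 = 11110011, payload 011 (3 bits).
Byte 2: 0x83 = 10000011 (10xxxxxx ✓), payload 000011.
Byte 3: 0xB3 = 10110011 (10xxxxxx ✓), payload 110011.
Byte 4: 0x8F = 10001111 (10xxxxxx ✓), payload 001111.
Concatenate: 011000011110011001111 = 0xC3CCF (21 bits → U+C3CCF).

U+C3CCF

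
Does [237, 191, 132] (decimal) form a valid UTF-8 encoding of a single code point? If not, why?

invalid (encodes a surrogate (U+D800–U+DFFF))

Structurally a 3-byte sequence; payload = 0xDFC4.
But 0xDFC4 is in U+D800–U+DFFF, the surrogate range. Surrogates are not Unicode scalar values and are forbidden in UTF-8.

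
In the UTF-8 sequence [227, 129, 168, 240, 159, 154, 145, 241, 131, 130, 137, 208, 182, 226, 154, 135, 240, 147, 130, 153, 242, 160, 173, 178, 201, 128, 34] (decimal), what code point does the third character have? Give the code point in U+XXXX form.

Offset 0: leading byte 0xE3 = 11100011 → 3-byte char #1 = E3 81 A8.
Offset 3: leading byte 0xF0 = 11110000 → 4-byte char #2 = F0 9F 9A 91.
Offset 7: leading byte 0xF1 = 11110001 → 4-byte char #3 = F1 83 82 89.
Leading byte 0xF1 = 11110001 matches 11110xxx → 4-byte sequence.
Byte 1: 0xF1 = 11110001, payload 001 (3 bits).
Byte 2: 0x83 = 10000011 (10xxxxxx ✓), payload 000011.
Byte 3: 0x82 = 10000010 (10xxxxxx ✓), payload 000010.
Byte 4: 0x89 = 10001001 (10xxxxxx ✓), payload 001001.
Concatenate: 001000011000010001001 = 0x43089 (21 bits → U+43089).

U+43089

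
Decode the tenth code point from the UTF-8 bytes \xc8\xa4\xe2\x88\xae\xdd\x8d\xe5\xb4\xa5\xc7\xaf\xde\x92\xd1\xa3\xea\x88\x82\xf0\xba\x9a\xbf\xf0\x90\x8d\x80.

Offset 0: leading byte 0xC8 = 11001000 → 2-byte char #1 = C8 A4.
Offset 2: leading byte 0xE2 = 11100010 → 3-byte char #2 = E2 88 AE.
Offset 5: leading byte 0xDD = 11011101 → 2-byte char #3 = DD 8D.
Offset 7: leading byte 0xE5 = 11100101 → 3-byte char #4 = E5 B4 A5.
Offset 10: leading byte 0xC7 = 11000111 → 2-byte char #5 = C7 AF.
Offset 12: leading byte 0xDE = 11011110 → 2-byte char #6 = DE 92.
Offset 14: leading byte 0xD1 = 11010001 → 2-byte char #7 = D1 A3.
Offset 16: leading byte 0xEA = 11101010 → 3-byte char #8 = EA 88 82.
Offset 19: leading byte 0xF0 = 11110000 → 4-byte char #9 = F0 BA 9A BF.
Offset 23: leading byte 0xF0 = 11110000 → 4-byte char #10 = F0 90 8D 80.
Leading byte 0xF0 = 11110000 matches 11110xxx → 4-byte sequence.
Byte 1: 0xF0 = 11110000, payload 000 (3 bits).
Byte 2: 0x90 = 10010000 (10xxxxxx ✓), payload 010000.
Byte 3: 0x8D = 10001101 (10xxxxxx ✓), payload 001101.
Byte 4: 0x80 = 10000000 (10xxxxxx ✓), payload 000000.
Concatenate: 000010000001101000000 = 0x10340 (21 bits → U+10340).

U+10340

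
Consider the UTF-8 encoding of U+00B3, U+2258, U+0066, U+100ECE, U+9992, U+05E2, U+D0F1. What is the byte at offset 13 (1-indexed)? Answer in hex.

0x92

1-indexed offset 13 is 0-indexed offset 12.
U+00B3 → 2-byte form C2 B3 at offsets 0–1.
U+2258 → 3-byte form E2 89 98 at offsets 2–4.
U+0066 → 1-byte form 66 at offsets 5–5.
U+100ECE → 4-byte form F4 80 BB 8E at offsets 6–9.
U+9992 → 3-byte form E9 A6 92 at offsets 10–12.
Offset 12 falls in char 5's range; it's byte 3 of E9 A6 92 = 0x92.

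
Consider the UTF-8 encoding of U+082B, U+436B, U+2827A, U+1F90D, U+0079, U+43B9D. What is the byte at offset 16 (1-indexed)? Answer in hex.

1-indexed offset 16 is 0-indexed offset 15.
U+082B → 3-byte form E0 A0 AB at offsets 0–2.
U+436B → 3-byte form E4 8D AB at offsets 3–5.
U+2827A → 4-byte form F0 A8 89 BA at offsets 6–9.
U+1F90D → 4-byte form F0 9F A4 8D at offsets 10–13.
U+0079 → 1-byte form 79 at offsets 14–14.
U+43B9D → 4-byte form F1 83 AE 9D at offsets 15–18.
Offset 15 falls in char 6's range; it's byte 1 of F1 83 AE 9D = 0xF1.

0xF1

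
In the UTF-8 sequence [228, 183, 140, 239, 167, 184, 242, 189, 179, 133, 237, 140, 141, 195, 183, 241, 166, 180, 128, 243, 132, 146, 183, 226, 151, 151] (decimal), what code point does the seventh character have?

U+C44B7

Offset 0: leading byte 0xE4 = 11100100 → 3-byte char #1 = E4 B7 8C.
Offset 3: leading byte 0xEF = 11101111 → 3-byte char #2 = EF A7 B8.
Offset 6: leading byte 0xF2 = 11110010 → 4-byte char #3 = F2 BD B3 85.
Offset 10: leading byte 0xED = 11101101 → 3-byte char #4 = ED 8C 8D.
Offset 13: leading byte 0xC3 = 11000011 → 2-byte char #5 = C3 B7.
Offset 15: leading byte 0xF1 = 11110001 → 4-byte char #6 = F1 A6 B4 80.
Offset 19: leading byte 0xF3 = 11110011 → 4-byte char #7 = F3 84 92 B7.
Leading byte 0xF3 = 11110011 matches 11110xxx → 4-byte sequence.
Byte 1: 0xF3 = 11110011, payload 011 (3 bits).
Byte 2: 0x84 = 10000100 (10xxxxxx ✓), payload 000100.
Byte 3: 0x92 = 10010010 (10xxxxxx ✓), payload 010010.
Byte 4: 0xB7 = 10110111 (10xxxxxx ✓), payload 110111.
Concatenate: 011000100010010110111 = 0xC44B7 (21 bits → U+C44B7).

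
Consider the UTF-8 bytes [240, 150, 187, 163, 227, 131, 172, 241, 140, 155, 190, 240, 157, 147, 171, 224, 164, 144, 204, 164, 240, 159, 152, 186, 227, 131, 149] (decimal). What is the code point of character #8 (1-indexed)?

U+30D5

Offset 0: leading byte 0xF0 = 11110000 → 4-byte char #1 = F0 96 BB A3.
Offset 4: leading byte 0xE3 = 11100011 → 3-byte char #2 = E3 83 AC.
Offset 7: leading byte 0xF1 = 11110001 → 4-byte char #3 = F1 8C 9B BE.
Offset 11: leading byte 0xF0 = 11110000 → 4-byte char #4 = F0 9D 93 AB.
Offset 15: leading byte 0xE0 = 11100000 → 3-byte char #5 = E0 A4 90.
Offset 18: leading byte 0xCC = 11001100 → 2-byte char #6 = CC A4.
Offset 20: leading byte 0xF0 = 11110000 → 4-byte char #7 = F0 9F 98 BA.
Offset 24: leading byte 0xE3 = 11100011 → 3-byte char #8 = E3 83 95.
Leading byte 0xE3 = 11100011 matches 1110xxxx → 3-byte sequence.
Byte 1: 0xE3 = 11100011, payload 0011 (4 bits).
Byte 2: 0x83 = 10000011 (10xxxxxx ✓), payload 000011.
Byte 3: 0x95 = 10010101 (10xxxxxx ✓), payload 010101.
Concatenate: 0011000011010101 = 0x30D5 (16 bits → U+30D5).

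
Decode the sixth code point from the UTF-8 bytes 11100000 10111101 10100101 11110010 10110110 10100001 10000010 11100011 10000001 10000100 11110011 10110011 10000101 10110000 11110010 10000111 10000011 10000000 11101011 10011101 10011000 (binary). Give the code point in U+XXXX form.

U+B758

Offset 0: leading byte 0xE0 = 11100000 → 3-byte char #1 = E0 BD A5.
Offset 3: leading byte 0xF2 = 11110010 → 4-byte char #2 = F2 B6 A1 82.
Offset 7: leading byte 0xE3 = 11100011 → 3-byte char #3 = E3 81 84.
Offset 10: leading byte 0xF3 = 11110011 → 4-byte char #4 = F3 B3 85 B0.
Offset 14: leading byte 0xF2 = 11110010 → 4-byte char #5 = F2 87 83 80.
Offset 18: leading byte 0xEB = 11101011 → 3-byte char #6 = EB 9D 98.
Leading byte 0xEB = 11101011 matches 1110xxxx → 3-byte sequence.
Byte 1: 0xEB = 11101011, payload 1011 (4 bits).
Byte 2: 0x9D = 10011101 (10xxxxxx ✓), payload 011101.
Byte 3: 0x98 = 10011000 (10xxxxxx ✓), payload 011000.
Concatenate: 1011011101011000 = 0xB758 (16 bits → U+B758).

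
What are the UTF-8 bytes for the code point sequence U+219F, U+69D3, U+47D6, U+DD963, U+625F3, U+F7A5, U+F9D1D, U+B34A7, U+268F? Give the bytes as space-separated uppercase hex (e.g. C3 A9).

U+219F: 3-byte form → E2 86 9F.
U+69D3: 3-byte form → E6 A7 93.
U+47D6: 3-byte form → E4 9F 96.
U+DD963: 4-byte form → F3 9D A5 A3.
U+625F3: 4-byte form → F1 A2 97 B3.
U+F7A5: 3-byte form → EF 9E A5.
U+F9D1D: 4-byte form → F3 B9 B4 9D.
U+B34A7: 4-byte form → F2 B3 92 A7.
U+268F: 3-byte form → E2 9A 8F.
Concatenated (31 bytes): E2 86 9F E6 A7 93 E4 9F 96 F3 9D A5 A3 F1 A2 97 B3 EF 9E A5 F3 B9 B4 9D F2 B3 92 A7 E2 9A 8F.

E2 86 9F E6 A7 93 E4 9F 96 F3 9D A5 A3 F1 A2 97 B3 EF 9E A5 F3 B9 B4 9D F2 B3 92 A7 E2 9A 8F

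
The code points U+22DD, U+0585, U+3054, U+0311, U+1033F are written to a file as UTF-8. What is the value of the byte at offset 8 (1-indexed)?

0x94

1-indexed offset 8 is 0-indexed offset 7.
U+22DD → 3-byte form E2 8B 9D at offsets 0–2.
U+0585 → 2-byte form D6 85 at offsets 3–4.
U+3054 → 3-byte form E3 81 94 at offsets 5–7.
Offset 7 falls in char 3's range; it's byte 3 of E3 81 94 = 0x94.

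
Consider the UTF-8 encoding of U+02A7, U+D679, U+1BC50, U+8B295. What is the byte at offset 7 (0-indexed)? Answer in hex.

U+02A7 → 2-byte form CA A7 at offsets 0–1.
U+D679 → 3-byte form ED 99 B9 at offsets 2–4.
U+1BC50 → 4-byte form F0 9B B1 90 at offsets 5–8.
Offset 7 falls in char 3's range; it's byte 3 of F0 9B B1 90 = 0xB1.

0xB1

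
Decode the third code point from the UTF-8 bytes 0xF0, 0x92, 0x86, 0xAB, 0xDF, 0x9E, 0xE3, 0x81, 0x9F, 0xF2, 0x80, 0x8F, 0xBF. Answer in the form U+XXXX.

U+305F

Offset 0: leading byte 0xF0 = 11110000 → 4-byte char #1 = F0 92 86 AB.
Offset 4: leading byte 0xDF = 11011111 → 2-byte char #2 = DF 9E.
Offset 6: leading byte 0xE3 = 11100011 → 3-byte char #3 = E3 81 9F.
Leading byte 0xE3 = 11100011 matches 1110xxxx → 3-byte sequence.
Byte 1: 0xE3 = 11100011, payload 0011 (4 bits).
Byte 2: 0x81 = 10000001 (10xxxxxx ✓), payload 000001.
Byte 3: 0x9F = 10011111 (10xxxxxx ✓), payload 011111.
Concatenate: 0011000001011111 = 0x305F (16 bits → U+305F).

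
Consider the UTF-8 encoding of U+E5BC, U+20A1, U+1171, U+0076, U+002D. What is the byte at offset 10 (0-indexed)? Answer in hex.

0x2D

U+E5BC → 3-byte form EE 96 BC at offsets 0–2.
U+20A1 → 3-byte form E2 82 A1 at offsets 3–5.
U+1171 → 3-byte form E1 85 B1 at offsets 6–8.
U+0076 → 1-byte form 76 at offsets 9–9.
U+002D → 1-byte form 2D at offsets 10–10.
Offset 10 falls in char 5's range; it's byte 1 of 2D = 0x2D.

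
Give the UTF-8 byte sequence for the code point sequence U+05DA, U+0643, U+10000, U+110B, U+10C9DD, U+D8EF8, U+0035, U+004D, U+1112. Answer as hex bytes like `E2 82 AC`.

D7 9A D9 83 F0 90 80 80 E1 84 8B F4 8C A7 9D F3 98 BB B8 35 4D E1 84 92

U+05DA: 2-byte form → D7 9A.
U+0643: 2-byte form → D9 83.
U+10000: 4-byte form → F0 90 80 80.
U+110B: 3-byte form → E1 84 8B.
U+10C9DD: 4-byte form → F4 8C A7 9D.
U+D8EF8: 4-byte form → F3 98 BB B8.
U+0035: 1-byte form → 35.
U+004D: 1-byte form → 4D.
U+1112: 3-byte form → E1 84 92.
Concatenated (24 bytes): D7 9A D9 83 F0 90 80 80 E1 84 8B F4 8C A7 9D F3 98 BB B8 35 4D E1 84 92.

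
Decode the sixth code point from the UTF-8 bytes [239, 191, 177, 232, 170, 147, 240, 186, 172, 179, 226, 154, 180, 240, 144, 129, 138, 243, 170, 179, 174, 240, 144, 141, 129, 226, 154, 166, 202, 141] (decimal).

Offset 0: leading byte 0xEF = 11101111 → 3-byte char #1 = EF BF B1.
Offset 3: leading byte 0xE8 = 11101000 → 3-byte char #2 = E8 AA 93.
Offset 6: leading byte 0xF0 = 11110000 → 4-byte char #3 = F0 BA AC B3.
Offset 10: leading byte 0xE2 = 11100010 → 3-byte char #4 = E2 9A B4.
Offset 13: leading byte 0xF0 = 11110000 → 4-byte char #5 = F0 90 81 8A.
Offset 17: leading byte 0xF3 = 11110011 → 4-byte char #6 = F3 AA B3 AE.
Leading byte 0xF3 = 11110011 matches 11110xxx → 4-byte sequence.
Byte 1: 0xF3 = 11110011, payload 011 (3 bits).
Byte 2: 0xAA = 10101010 (10xxxxxx ✓), payload 101010.
Byte 3: 0xB3 = 10110011 (10xxxxxx ✓), payload 110011.
Byte 4: 0xAE = 10101110 (10xxxxxx ✓), payload 101110.
Concatenate: 011101010110011101110 = 0xEACEE (21 bits → U+EACEE).

U+EACEE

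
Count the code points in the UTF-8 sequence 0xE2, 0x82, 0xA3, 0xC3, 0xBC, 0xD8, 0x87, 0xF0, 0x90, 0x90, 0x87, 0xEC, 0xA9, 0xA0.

Byte at offset 0: 0xE2 = 11100010 → 3-byte char (#1). Advance 3.
Byte at offset 3: 0xC3 = 11000011 → 2-byte char (#2). Advance 2.
Byte at offset 5: 0xD8 = 11011000 → 2-byte char (#3). Advance 2.
Byte at offset 7: 0xF0 = 11110000 → 4-byte char (#4). Advance 4.
Byte at offset 11: 0xEC = 11101100 → 3-byte char (#5). Advance 3.
Reached end at offset 14 after 5 code points.

5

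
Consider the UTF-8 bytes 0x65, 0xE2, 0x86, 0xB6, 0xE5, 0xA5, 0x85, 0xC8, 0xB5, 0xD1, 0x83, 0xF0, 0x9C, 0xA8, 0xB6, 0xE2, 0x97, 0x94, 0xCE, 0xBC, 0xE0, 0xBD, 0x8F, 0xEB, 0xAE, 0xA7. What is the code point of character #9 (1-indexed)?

U+0F4F

Offset 0: leading byte 0x65 = 01100101 → 1-byte char #1 = 65.
Offset 1: leading byte 0xE2 = 11100010 → 3-byte char #2 = E2 86 B6.
Offset 4: leading byte 0xE5 = 11100101 → 3-byte char #3 = E5 A5 85.
Offset 7: leading byte 0xC8 = 11001000 → 2-byte char #4 = C8 B5.
Offset 9: leading byte 0xD1 = 11010001 → 2-byte char #5 = D1 83.
Offset 11: leading byte 0xF0 = 11110000 → 4-byte char #6 = F0 9C A8 B6.
Offset 15: leading byte 0xE2 = 11100010 → 3-byte char #7 = E2 97 94.
Offset 18: leading byte 0xCE = 11001110 → 2-byte char #8 = CE BC.
Offset 20: leading byte 0xE0 = 11100000 → 3-byte char #9 = E0 BD 8F.
Leading byte 0xE0 = 11100000 matches 1110xxxx → 3-byte sequence.
Byte 1: 0xE0 = 11100000, payload 0000 (4 bits).
Byte 2: 0xBD = 10111101 (10xxxxxx ✓), payload 111101.
Byte 3: 0x8F = 10001111 (10xxxxxx ✓), payload 001111.
Concatenate: 0000111101001111 = 0xF4F (16 bits → U+0F4F).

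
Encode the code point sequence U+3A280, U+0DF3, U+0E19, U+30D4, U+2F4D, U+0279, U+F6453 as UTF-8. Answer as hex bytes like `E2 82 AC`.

U+3A280: 4-byte form → F0 BA 8A 80.
U+0DF3: 3-byte form → E0 B7 B3.
U+0E19: 3-byte form → E0 B8 99.
U+30D4: 3-byte form → E3 83 94.
U+2F4D: 3-byte form → E2 BD 8D.
U+0279: 2-byte form → C9 B9.
U+F6453: 4-byte form → F3 B6 91 93.
Concatenated (22 bytes): F0 BA 8A 80 E0 B7 B3 E0 B8 99 E3 83 94 E2 BD 8D C9 B9 F3 B6 91 93.

F0 BA 8A 80 E0 B7 B3 E0 B8 99 E3 83 94 E2 BD 8D C9 B9 F3 B6 91 93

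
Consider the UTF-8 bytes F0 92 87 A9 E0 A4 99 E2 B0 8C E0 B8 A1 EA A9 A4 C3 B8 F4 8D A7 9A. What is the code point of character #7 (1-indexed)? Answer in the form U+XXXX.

U+10D9DA

Offset 0: leading byte 0xF0 = 11110000 → 4-byte char #1 = F0 92 87 A9.
Offset 4: leading byte 0xE0 = 11100000 → 3-byte char #2 = E0 A4 99.
Offset 7: leading byte 0xE2 = 11100010 → 3-byte char #3 = E2 B0 8C.
Offset 10: leading byte 0xE0 = 11100000 → 3-byte char #4 = E0 B8 A1.
Offset 13: leading byte 0xEA = 11101010 → 3-byte char #5 = EA A9 A4.
Offset 16: leading byte 0xC3 = 11000011 → 2-byte char #6 = C3 B8.
Offset 18: leading byte 0xF4 = 11110100 → 4-byte char #7 = F4 8D A7 9A.
Leading byte 0xF4 = 11110100 matches 11110xxx → 4-byte sequence.
Byte 1: 0xF4 = 11110100, payload 100 (3 bits).
Byte 2: 0x8D = 10001101 (10xxxxxx ✓), payload 001101.
Byte 3: 0xA7 = 10100111 (10xxxxxx ✓), payload 100111.
Byte 4: 0x9A = 10011010 (10xxxxxx ✓), payload 011010.
Concatenate: 100001101100111011010 = 0x10D9DA (21 bits → U+10D9DA).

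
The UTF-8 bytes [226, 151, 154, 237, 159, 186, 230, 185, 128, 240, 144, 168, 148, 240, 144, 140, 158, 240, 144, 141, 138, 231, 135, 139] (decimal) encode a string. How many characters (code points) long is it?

Byte at offset 0: 0xE2 = 11100010 → 3-byte char (#1). Advance 3.
Byte at offset 3: 0xED = 11101101 → 3-byte char (#2). Advance 3.
Byte at offset 6: 0xE6 = 11100110 → 3-byte char (#3). Advance 3.
Byte at offset 9: 0xF0 = 11110000 → 4-byte char (#4). Advance 4.
Byte at offset 13: 0xF0 = 11110000 → 4-byte char (#5). Advance 4.
Byte at offset 17: 0xF0 = 11110000 → 4-byte char (#6). Advance 4.
Byte at offset 21: 0xE7 = 11100111 → 3-byte char (#7). Advance 3.
Reached end at offset 24 after 7 code points.

7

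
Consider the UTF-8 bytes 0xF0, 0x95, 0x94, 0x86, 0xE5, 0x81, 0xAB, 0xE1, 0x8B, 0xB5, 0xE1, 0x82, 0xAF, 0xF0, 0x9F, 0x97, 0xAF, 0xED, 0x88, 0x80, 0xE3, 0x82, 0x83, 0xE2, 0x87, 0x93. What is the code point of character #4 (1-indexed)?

Offset 0: leading byte 0xF0 = 11110000 → 4-byte char #1 = F0 95 94 86.
Offset 4: leading byte 0xE5 = 11100101 → 3-byte char #2 = E5 81 AB.
Offset 7: leading byte 0xE1 = 11100001 → 3-byte char #3 = E1 8B B5.
Offset 10: leading byte 0xE1 = 11100001 → 3-byte char #4 = E1 82 AF.
Leading byte 0xE1 = 11100001 matches 1110xxxx → 3-byte sequence.
Byte 1: 0xE1 = 11100001, payload 0001 (4 bits).
Byte 2: 0x82 = 10000010 (10xxxxxx ✓), payload 000010.
Byte 3: 0xAF = 10101111 (10xxxxxx ✓), payload 101111.
Concatenate: 0001000010101111 = 0x10AF (16 bits → U+10AF).

U+10AF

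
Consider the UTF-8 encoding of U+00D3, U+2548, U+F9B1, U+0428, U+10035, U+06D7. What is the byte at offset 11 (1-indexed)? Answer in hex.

1-indexed offset 11 is 0-indexed offset 10.
U+00D3 → 2-byte form C3 93 at offsets 0–1.
U+2548 → 3-byte form E2 95 88 at offsets 2–4.
U+F9B1 → 3-byte form EF A6 B1 at offsets 5–7.
U+0428 → 2-byte form D0 A8 at offsets 8–9.
U+10035 → 4-byte form F0 90 80 B5 at offsets 10–13.
Offset 10 falls in char 5's range; it's byte 1 of F0 90 80 B5 = 0xF0.

0xF0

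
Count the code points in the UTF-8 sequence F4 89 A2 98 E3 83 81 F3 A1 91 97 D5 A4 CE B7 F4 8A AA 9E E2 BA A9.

7

Byte at offset 0: 0xF4 = 11110100 → 4-byte char (#1). Advance 4.
Byte at offset 4: 0xE3 = 11100011 → 3-byte char (#2). Advance 3.
Byte at offset 7: 0xF3 = 11110011 → 4-byte char (#3). Advance 4.
Byte at offset 11: 0xD5 = 11010101 → 2-byte char (#4). Advance 2.
Byte at offset 13: 0xCE = 11001110 → 2-byte char (#5). Advance 2.
Byte at offset 15: 0xF4 = 11110100 → 4-byte char (#6). Advance 4.
Byte at offset 19: 0xE2 = 11100010 → 3-byte char (#7). Advance 3.
Reached end at offset 22 after 7 code points.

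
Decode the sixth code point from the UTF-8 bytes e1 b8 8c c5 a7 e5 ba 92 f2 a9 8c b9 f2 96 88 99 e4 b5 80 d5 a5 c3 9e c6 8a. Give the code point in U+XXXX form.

Offset 0: leading byte 0xE1 = 11100001 → 3-byte char #1 = E1 B8 8C.
Offset 3: leading byte 0xC5 = 11000101 → 2-byte char #2 = C5 A7.
Offset 5: leading byte 0xE5 = 11100101 → 3-byte char #3 = E5 BA 92.
Offset 8: leading byte 0xF2 = 11110010 → 4-byte char #4 = F2 A9 8C B9.
Offset 12: leading byte 0xF2 = 11110010 → 4-byte char #5 = F2 96 88 99.
Offset 16: leading byte 0xE4 = 11100100 → 3-byte char #6 = E4 B5 80.
Leading byte 0xE4 = 11100100 matches 1110xxxx → 3-byte sequence.
Byte 1: 0xE4 = 11100100, payload 0100 (4 bits).
Byte 2: 0xB5 = 10110101 (10xxxxxx ✓), payload 110101.
Byte 3: 0x80 = 10000000 (10xxxxxx ✓), payload 000000.
Concatenate: 0100110101000000 = 0x4D40 (16 bits → U+4D40).

U+4D40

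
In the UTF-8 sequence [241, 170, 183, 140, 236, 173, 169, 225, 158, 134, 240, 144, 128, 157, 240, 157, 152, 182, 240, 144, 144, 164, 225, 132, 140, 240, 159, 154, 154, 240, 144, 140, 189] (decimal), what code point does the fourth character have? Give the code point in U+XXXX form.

Offset 0: leading byte 0xF1 = 11110001 → 4-byte char #1 = F1 AA B7 8C.
Offset 4: leading byte 0xEC = 11101100 → 3-byte char #2 = EC AD A9.
Offset 7: leading byte 0xE1 = 11100001 → 3-byte char #3 = E1 9E 86.
Offset 10: leading byte 0xF0 = 11110000 → 4-byte char #4 = F0 90 80 9D.
Leading byte 0xF0 = 11110000 matches 11110xxx → 4-byte sequence.
Byte 1: 0xF0 = 11110000, payload 000 (3 bits).
Byte 2: 0x90 = 10010000 (10xxxxxx ✓), payload 010000.
Byte 3: 0x80 = 10000000 (10xxxxxx ✓), payload 000000.
Byte 4: 0x9D = 10011101 (10xxxxxx ✓), payload 011101.
Concatenate: 000010000000000011101 = 0x1001D (21 bits → U+1001D).

U+1001D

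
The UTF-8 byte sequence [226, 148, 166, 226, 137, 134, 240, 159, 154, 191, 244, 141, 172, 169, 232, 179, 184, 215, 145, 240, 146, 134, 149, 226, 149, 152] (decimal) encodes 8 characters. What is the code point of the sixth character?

U+05D1

Offset 0: leading byte 0xE2 = 11100010 → 3-byte char #1 = E2 94 A6.
Offset 3: leading byte 0xE2 = 11100010 → 3-byte char #2 = E2 89 86.
Offset 6: leading byte 0xF0 = 11110000 → 4-byte char #3 = F0 9F 9A BF.
Offset 10: leading byte 0xF4 = 11110100 → 4-byte char #4 = F4 8D AC A9.
Offset 14: leading byte 0xE8 = 11101000 → 3-byte char #5 = E8 B3 B8.
Offset 17: leading byte 0xD7 = 11010111 → 2-byte char #6 = D7 91.
Leading byte 0xD7 = 11010111 matches 110xxxxx → 2-byte sequence.
Byte 1: 0xD7 = 11010111, payload 10111 (5 bits).
Byte 2: 0x91 = 10010001 (10xxxxxx ✓), payload 010001.
Concatenate: 10111010001 = 0x5D1 (11 bits → U+05D1).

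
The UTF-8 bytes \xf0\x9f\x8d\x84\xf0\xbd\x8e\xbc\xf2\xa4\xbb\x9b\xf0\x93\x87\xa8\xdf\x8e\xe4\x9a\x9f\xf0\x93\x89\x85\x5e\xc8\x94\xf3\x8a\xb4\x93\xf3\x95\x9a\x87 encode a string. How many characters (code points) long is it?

Byte at offset 0: 0xF0 = 11110000 → 4-byte char (#1). Advance 4.
Byte at offset 4: 0xF0 = 11110000 → 4-byte char (#2). Advance 4.
Byte at offset 8: 0xF2 = 11110010 → 4-byte char (#3). Advance 4.
Byte at offset 12: 0xF0 = 11110000 → 4-byte char (#4). Advance 4.
Byte at offset 16: 0xDF = 11011111 → 2-byte char (#5). Advance 2.
Byte at offset 18: 0xE4 = 11100100 → 3-byte char (#6). Advance 3.
Byte at offset 21: 0xF0 = 11110000 → 4-byte char (#7). Advance 4.
Byte at offset 25: 0x5E = 01011110 → 1-byte char (#8). Advance 1.
Byte at offset 26: 0xC8 = 11001000 → 2-byte char (#9). Advance 2.
Byte at offset 28: 0xF3 = 11110011 → 4-byte char (#10). Advance 4.
Byte at offset 32: 0xF3 = 11110011 → 4-byte char (#11). Advance 4.
Reached end at offset 36 after 11 code points.

11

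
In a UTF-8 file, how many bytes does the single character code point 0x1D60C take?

U+1D60C = 0x1D60C. UTF-8 uses 1 byte below 0x80, 2 below 0x800, 3 below 0x10000, 4 up to 0x10FFFF. 0x1D60C is in U+10000–U+10FFFF → 4 bytes.

4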